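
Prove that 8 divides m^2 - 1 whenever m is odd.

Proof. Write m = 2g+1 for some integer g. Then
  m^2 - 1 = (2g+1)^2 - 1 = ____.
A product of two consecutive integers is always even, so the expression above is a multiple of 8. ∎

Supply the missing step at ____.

(2g+1)^2 - 1 = 4g^2 + 4g + 1 - 1 = 4g^2 + 4g = 4g(g+1).
Since g and g+1 are consecutive, g(g+1) is even, and 4·(even) is a multiple of 8.

4g(g + 1)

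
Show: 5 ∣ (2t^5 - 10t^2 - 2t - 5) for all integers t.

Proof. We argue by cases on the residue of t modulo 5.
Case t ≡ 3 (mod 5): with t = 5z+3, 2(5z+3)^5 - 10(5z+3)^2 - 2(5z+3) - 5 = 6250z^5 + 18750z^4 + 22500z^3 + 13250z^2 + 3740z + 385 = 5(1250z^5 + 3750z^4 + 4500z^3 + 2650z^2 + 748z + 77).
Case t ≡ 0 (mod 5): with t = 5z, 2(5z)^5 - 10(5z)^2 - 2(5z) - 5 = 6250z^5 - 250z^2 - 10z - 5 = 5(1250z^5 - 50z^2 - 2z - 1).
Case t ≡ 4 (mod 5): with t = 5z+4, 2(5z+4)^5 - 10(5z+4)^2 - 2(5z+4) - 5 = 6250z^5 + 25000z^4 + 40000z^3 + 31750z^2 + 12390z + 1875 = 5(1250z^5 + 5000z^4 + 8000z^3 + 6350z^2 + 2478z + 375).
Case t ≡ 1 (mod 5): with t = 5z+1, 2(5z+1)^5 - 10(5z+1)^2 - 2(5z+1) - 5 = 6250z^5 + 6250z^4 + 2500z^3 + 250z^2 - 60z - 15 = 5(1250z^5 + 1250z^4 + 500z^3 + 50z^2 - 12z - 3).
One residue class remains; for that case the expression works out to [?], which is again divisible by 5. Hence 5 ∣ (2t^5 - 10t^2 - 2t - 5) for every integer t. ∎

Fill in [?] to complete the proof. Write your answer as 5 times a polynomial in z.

5(1250z^5 + 2500z^4 + 2000z^3 + 750z^2 + 118z + 3)

The residues treated are {3, 0, 4, 1}, so the missing case is t ≡ 2 (mod 5); write t = 5z+2.
Then 2(5z+2)^5 - 10(5z+2)^2 - 2(5z+2) - 5 = 6250z^5 + 12500z^4 + 10000z^3 + 3750z^2 + 590z + 15 = 5(1250z^5 + 2500z^4 + 2000z^3 + 750z^2 + 118z + 3).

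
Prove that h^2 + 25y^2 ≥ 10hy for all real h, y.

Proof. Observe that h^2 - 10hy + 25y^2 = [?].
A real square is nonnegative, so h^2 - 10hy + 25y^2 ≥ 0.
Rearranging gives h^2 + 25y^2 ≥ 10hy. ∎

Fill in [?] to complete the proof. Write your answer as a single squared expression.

The leading and trailing coefficients are 1^2 and 5^2, and 10 = 2·1·5, so the trinomial is (h - 5y)^2.
Hence h^2 - 10hy + 25y^2 ≥ 0.

(h - 5y)^2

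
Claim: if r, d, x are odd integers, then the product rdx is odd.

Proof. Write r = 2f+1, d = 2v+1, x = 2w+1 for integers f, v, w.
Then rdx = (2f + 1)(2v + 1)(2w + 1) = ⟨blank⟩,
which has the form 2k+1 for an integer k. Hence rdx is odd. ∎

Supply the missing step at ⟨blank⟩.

Expanding: (2f + 1)(2v + 1)(2w + 1) = 8fvw + 4fv + 4fw + 2f + 4vw + 2v + 2w + 1.
Every term except the constant is even, so this is 2(4fvw + 2fv + 2fw + f + 2vw + v + w) + 1,
and 4fvw + 2fv + 2fw + f + 2vw + v + w ∈ ℤ gives the required form.

2(4fvw + 2fv + 2fw + f + 2vw + v + w) + 1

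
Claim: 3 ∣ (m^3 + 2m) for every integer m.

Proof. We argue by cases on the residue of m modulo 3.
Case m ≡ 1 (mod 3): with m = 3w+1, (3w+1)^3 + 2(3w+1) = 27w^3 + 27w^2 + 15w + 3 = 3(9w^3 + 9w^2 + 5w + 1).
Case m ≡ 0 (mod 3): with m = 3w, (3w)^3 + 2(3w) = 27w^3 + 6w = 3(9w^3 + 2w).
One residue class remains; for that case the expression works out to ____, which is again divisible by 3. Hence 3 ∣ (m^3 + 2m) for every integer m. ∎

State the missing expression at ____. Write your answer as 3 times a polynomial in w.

3(9w^3 + 18w^2 + 14w + 4)

Only m ≡ 2 (mod 3) is unaccounted for. Put m = 3w+2:
(3w+2)^3 + 2(3w+2) expands to 27w^3 + 54w^2 + 42w + 12,
and factoring out 3 leaves 3(9w^3 + 18w^2 + 14w + 4).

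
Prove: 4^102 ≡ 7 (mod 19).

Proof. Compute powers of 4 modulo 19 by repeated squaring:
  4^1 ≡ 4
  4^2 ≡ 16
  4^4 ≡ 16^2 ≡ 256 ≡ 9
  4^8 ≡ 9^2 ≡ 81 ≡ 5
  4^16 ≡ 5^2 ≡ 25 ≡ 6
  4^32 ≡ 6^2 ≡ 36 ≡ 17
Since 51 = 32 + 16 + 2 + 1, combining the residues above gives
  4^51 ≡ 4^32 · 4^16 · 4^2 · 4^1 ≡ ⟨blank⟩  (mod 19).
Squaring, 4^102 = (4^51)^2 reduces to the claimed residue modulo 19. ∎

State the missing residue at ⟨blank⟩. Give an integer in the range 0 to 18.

11

Multiply the listed residues: 17 · 6 · 16 · 4 = 102 → 1632 → 6528.
Reducing modulo 19: 6528 = 343·19 + 11, so 4^51 ≡ 11.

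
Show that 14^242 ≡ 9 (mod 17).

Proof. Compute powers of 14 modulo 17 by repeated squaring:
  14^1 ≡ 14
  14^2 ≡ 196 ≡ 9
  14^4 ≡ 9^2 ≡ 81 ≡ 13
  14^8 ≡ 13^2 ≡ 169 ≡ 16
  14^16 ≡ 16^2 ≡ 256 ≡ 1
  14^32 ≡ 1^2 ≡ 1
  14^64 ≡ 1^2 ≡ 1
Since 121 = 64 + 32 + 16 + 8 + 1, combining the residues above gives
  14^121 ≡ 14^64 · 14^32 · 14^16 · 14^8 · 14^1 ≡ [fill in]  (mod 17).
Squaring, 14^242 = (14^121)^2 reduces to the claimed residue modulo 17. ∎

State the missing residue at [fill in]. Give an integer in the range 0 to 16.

Multiply the listed residues: 1 · 1 · 1 · 16 · 14 = 1 → 1 → 16 → 224.
Reducing modulo 17: 224 = 13·17 + 3, so 14^121 ≡ 3.

3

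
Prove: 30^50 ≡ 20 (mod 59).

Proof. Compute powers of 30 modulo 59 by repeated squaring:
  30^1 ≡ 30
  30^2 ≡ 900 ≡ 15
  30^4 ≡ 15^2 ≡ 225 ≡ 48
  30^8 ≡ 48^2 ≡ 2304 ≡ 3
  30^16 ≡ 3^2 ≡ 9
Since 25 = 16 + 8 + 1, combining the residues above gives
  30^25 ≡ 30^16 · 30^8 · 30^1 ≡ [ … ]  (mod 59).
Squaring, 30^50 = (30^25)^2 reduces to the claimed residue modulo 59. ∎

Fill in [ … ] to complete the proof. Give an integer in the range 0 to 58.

30^16 · 30^8 · 30^1 ≡ 9 · 3 · 30 = 810.
810 mod 59 = 43, so 30^25 ≡ 43 (mod 59).

43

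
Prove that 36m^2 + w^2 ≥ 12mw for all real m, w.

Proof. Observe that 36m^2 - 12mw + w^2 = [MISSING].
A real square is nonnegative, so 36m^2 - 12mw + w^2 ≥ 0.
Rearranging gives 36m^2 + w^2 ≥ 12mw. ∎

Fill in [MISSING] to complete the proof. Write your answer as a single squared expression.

(6m - w)^2

The leading and trailing coefficients are 6^2 and 1^2, and 12 = 2·6·1, so the trinomial is (6m - w)^2.
Hence 36m^2 - 12mw + w^2 ≥ 0.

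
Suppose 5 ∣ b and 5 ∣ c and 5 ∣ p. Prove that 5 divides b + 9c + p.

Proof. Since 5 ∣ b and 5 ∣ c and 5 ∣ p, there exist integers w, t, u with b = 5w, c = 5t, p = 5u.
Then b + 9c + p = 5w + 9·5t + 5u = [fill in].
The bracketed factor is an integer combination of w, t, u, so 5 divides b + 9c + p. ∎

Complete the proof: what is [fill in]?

Each term has a factor of 5: 5w + 9·5t + 5u = 5·(9t + u + w).
Since 9t + u + w is an integer, 5 ∣ (b + 9c + p).

5(9t + u + w)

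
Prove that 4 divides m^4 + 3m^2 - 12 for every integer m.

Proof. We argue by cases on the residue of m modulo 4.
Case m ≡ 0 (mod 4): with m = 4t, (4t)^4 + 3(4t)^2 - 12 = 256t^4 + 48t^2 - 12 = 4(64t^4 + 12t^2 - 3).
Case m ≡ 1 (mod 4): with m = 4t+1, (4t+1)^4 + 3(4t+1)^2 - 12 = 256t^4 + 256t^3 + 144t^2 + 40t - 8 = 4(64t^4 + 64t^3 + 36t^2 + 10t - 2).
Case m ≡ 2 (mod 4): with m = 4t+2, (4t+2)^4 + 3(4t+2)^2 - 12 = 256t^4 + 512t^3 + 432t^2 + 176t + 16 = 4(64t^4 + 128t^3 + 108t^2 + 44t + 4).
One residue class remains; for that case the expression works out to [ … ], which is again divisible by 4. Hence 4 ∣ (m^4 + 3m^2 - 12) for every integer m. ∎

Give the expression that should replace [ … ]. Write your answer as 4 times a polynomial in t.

4(64t^4 + 192t^3 + 228t^2 + 126t + 24)

The residues treated are {0, 1, 2}, so the missing case is m ≡ 3 (mod 4); write m = 4t+3.
Then (4t+3)^4 + 3(4t+3)^2 - 12 = 256t^4 + 768t^3 + 912t^2 + 504t + 96 = 4(64t^4 + 192t^3 + 228t^2 + 126t + 24).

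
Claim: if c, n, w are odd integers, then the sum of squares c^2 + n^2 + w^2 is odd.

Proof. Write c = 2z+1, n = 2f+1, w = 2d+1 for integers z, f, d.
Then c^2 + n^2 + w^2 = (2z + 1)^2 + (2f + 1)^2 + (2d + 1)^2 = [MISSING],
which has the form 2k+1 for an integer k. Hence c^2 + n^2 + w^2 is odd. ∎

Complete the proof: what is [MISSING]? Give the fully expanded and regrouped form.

Expanding: (2z + 1)^2 + (2f + 1)^2 + (2d + 1)^2 = 4d^2 + 4d + 4f^2 + 4f + 4z^2 + 4z + 3.
Every term except the constant is even, so this is 2(2d^2 + 2d + 2f^2 + 2f + 2z^2 + 2z + 1) + 1,
and 2d^2 + 2d + 2f^2 + 2f + 2z^2 + 2z + 1 ∈ ℤ gives the required form.

2(2d^2 + 2d + 2f^2 + 2f + 2z^2 + 2z + 1) + 1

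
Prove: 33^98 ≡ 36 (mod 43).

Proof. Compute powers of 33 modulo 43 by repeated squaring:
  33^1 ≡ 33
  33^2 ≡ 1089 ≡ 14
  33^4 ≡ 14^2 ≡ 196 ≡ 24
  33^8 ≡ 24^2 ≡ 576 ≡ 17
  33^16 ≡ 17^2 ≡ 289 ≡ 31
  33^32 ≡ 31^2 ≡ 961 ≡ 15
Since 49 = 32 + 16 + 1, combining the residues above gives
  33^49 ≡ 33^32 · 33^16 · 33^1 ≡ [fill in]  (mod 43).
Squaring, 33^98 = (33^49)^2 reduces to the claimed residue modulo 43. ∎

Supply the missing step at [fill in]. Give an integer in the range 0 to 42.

33^32 · 33^16 · 33^1 ≡ 15 · 31 · 33 = 15345.
15345 mod 43 = 37, so 33^49 ≡ 37 (mod 43).

37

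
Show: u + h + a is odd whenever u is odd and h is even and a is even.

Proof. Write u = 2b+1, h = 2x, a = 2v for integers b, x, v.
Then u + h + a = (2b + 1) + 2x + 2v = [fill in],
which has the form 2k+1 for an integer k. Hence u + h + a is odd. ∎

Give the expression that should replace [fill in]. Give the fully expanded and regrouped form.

Expanding: (2b + 1) + 2x + 2v = 2b + 2v + 2x + 1.
Every term except the constant is even, so this is 2(b + v + x) + 1,
and b + v + x ∈ ℤ gives the required form.

2(b + v + x) + 1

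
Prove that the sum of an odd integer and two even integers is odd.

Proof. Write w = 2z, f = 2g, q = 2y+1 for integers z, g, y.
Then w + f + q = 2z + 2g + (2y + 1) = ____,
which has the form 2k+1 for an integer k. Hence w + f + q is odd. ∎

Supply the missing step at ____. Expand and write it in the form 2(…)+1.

2(g + y + z) + 1

Expanding: 2z + 2g + (2y + 1) = 2g + 2y + 2z + 1.
Every term except the constant is even, so this is 2(g + y + z) + 1,
and g + y + z ∈ ℤ gives the required form.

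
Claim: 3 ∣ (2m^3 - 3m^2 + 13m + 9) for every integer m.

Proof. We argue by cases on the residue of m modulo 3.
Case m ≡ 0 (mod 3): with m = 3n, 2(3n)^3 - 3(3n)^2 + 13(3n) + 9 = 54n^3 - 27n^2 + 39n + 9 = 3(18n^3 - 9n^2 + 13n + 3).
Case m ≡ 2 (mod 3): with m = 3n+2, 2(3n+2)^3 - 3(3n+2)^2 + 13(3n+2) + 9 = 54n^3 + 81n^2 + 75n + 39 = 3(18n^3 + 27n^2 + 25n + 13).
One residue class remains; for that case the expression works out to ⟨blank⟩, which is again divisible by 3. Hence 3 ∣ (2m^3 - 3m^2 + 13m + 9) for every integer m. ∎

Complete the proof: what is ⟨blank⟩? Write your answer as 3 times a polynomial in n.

The residues treated are {0, 2}, so the missing case is m ≡ 1 (mod 3); write m = 3n+1.
Then 2(3n+1)^3 - 3(3n+1)^2 + 13(3n+1) + 9 = 54n^3 + 27n^2 + 39n + 21 = 3(18n^3 + 9n^2 + 13n + 7).

3(18n^3 + 9n^2 + 13n + 7)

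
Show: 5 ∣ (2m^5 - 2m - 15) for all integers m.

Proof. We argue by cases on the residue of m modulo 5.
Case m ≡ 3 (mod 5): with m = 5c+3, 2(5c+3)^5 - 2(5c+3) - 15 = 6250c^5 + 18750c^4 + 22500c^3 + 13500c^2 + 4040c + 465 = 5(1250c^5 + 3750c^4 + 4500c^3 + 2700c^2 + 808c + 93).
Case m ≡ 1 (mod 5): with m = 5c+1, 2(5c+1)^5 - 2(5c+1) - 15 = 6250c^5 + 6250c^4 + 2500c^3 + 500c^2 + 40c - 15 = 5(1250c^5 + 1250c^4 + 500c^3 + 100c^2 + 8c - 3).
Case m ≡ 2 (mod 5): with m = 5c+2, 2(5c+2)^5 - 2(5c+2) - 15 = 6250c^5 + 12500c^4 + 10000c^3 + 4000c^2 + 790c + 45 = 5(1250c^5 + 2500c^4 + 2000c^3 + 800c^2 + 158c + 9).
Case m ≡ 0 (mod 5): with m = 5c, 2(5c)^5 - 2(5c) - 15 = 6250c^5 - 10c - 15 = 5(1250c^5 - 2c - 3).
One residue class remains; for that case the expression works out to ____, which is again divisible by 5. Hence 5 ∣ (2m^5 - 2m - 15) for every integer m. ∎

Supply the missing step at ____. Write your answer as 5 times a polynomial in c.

Only m ≡ 4 (mod 5) is unaccounted for. Put m = 5c+4:
2(5c+4)^5 - 2(5c+4) - 15 expands to 6250c^5 + 25000c^4 + 40000c^3 + 32000c^2 + 12790c + 2025,
and factoring out 5 leaves 5(1250c^5 + 5000c^4 + 8000c^3 + 6400c^2 + 2558c + 405).

5(1250c^5 + 5000c^4 + 8000c^3 + 6400c^2 + 2558c + 405)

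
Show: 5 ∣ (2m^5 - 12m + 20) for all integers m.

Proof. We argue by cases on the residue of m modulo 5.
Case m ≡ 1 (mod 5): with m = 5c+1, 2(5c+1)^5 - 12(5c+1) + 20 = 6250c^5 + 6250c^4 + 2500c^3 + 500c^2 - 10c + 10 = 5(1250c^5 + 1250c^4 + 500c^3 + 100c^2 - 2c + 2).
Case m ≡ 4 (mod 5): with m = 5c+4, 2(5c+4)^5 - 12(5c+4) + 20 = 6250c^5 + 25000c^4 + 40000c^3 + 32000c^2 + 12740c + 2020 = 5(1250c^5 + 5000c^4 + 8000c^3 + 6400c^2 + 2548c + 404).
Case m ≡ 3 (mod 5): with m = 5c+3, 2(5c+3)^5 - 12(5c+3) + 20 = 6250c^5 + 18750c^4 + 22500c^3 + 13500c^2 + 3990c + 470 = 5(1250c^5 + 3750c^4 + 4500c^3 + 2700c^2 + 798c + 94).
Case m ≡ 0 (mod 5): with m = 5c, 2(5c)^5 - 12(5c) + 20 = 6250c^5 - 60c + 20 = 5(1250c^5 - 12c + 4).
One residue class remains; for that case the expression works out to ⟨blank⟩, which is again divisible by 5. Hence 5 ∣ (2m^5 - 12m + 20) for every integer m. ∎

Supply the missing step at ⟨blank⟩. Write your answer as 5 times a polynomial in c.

Only m ≡ 2 (mod 5) is unaccounted for. Put m = 5c+2:
2(5c+2)^5 - 12(5c+2) + 20 expands to 6250c^5 + 12500c^4 + 10000c^3 + 4000c^2 + 740c + 60,
and factoring out 5 leaves 5(1250c^5 + 2500c^4 + 2000c^3 + 800c^2 + 148c + 12).

5(1250c^5 + 2500c^4 + 2000c^3 + 800c^2 + 148c + 12)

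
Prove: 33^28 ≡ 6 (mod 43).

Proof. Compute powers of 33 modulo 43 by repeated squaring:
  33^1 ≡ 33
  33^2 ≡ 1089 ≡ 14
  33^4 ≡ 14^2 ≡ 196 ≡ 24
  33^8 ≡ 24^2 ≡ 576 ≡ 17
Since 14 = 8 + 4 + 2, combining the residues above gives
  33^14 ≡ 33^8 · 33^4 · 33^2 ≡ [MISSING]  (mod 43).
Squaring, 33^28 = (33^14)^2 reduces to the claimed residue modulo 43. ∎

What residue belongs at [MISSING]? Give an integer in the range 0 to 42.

36

Multiply the listed residues: 17 · 24 · 14 = 408 → 5712.
Reducing modulo 43: 5712 = 132·43 + 36, so 33^14 ≡ 36.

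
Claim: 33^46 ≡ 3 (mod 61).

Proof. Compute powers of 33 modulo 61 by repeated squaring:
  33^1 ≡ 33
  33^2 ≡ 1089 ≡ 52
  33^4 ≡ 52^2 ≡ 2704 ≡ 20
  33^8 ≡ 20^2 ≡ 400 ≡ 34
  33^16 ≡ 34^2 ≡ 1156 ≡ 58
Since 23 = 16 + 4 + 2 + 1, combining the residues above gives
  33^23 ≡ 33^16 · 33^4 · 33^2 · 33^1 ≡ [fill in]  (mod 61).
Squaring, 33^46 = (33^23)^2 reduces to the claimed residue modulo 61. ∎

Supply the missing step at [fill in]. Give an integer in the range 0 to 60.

33^16 · 33^4 · 33^2 · 33^1 ≡ 58 · 20 · 52 · 33 = 1990560.
1990560 mod 61 = 8, so 33^23 ≡ 8 (mod 61).

8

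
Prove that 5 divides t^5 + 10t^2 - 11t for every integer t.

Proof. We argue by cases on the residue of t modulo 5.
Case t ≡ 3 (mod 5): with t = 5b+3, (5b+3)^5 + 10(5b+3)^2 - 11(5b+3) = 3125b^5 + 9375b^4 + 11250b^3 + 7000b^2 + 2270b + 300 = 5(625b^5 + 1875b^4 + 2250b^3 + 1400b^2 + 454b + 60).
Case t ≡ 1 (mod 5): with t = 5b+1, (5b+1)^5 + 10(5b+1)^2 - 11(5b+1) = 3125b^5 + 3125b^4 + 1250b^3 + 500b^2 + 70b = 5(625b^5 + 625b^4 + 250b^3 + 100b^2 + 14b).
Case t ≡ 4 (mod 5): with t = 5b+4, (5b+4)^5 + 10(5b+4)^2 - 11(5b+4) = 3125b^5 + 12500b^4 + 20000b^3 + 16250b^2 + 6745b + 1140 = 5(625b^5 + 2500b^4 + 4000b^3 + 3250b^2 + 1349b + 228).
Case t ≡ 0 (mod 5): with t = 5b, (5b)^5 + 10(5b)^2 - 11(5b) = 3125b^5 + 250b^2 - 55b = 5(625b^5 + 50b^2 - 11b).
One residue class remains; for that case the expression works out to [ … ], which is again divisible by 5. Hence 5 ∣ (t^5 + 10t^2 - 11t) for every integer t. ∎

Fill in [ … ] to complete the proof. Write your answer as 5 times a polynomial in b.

5(625b^5 + 1250b^4 + 1000b^3 + 450b^2 + 109b + 10)

The residues treated are {3, 1, 4, 0}, so the missing case is t ≡ 2 (mod 5); write t = 5b+2.
Then (5b+2)^5 + 10(5b+2)^2 - 11(5b+2) = 3125b^5 + 6250b^4 + 5000b^3 + 2250b^2 + 545b + 50 = 5(625b^5 + 1250b^4 + 1000b^3 + 450b^2 + 109b + 10).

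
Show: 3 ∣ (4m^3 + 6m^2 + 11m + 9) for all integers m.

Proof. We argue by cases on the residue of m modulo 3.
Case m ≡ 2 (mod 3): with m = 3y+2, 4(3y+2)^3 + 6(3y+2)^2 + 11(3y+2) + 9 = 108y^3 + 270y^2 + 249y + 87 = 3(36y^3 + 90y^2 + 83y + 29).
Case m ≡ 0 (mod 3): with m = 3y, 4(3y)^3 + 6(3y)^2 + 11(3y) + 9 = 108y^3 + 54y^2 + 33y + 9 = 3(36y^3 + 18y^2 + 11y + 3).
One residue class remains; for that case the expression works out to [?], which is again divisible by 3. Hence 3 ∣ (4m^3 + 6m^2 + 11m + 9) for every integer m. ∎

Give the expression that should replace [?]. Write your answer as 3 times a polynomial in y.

3(36y^3 + 54y^2 + 35y + 10)

The residues treated are {2, 0}, so the missing case is m ≡ 1 (mod 3); write m = 3y+1.
Then 4(3y+1)^3 + 6(3y+1)^2 + 11(3y+1) + 9 = 108y^3 + 162y^2 + 105y + 30 = 3(36y^3 + 54y^2 + 35y + 10).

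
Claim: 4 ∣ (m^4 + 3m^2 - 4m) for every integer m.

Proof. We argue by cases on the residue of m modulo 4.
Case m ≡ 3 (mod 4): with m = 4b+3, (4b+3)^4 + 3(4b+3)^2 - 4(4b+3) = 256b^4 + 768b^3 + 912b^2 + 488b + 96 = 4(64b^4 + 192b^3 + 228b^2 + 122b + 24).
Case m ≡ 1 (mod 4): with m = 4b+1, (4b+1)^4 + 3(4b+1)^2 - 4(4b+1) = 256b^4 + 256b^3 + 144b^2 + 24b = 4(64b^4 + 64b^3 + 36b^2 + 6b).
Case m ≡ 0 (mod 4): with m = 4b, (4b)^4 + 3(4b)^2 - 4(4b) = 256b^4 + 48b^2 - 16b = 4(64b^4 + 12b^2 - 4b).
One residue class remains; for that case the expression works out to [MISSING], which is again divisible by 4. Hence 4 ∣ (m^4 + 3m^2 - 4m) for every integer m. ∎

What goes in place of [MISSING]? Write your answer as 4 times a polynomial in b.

4(64b^4 + 128b^3 + 108b^2 + 40b + 5)

The residues treated are {3, 1, 0}, so the missing case is m ≡ 2 (mod 4); write m = 4b+2.
Then (4b+2)^4 + 3(4b+2)^2 - 4(4b+2) = 256b^4 + 512b^3 + 432b^2 + 160b + 20 = 4(64b^4 + 128b^3 + 108b^2 + 40b + 5).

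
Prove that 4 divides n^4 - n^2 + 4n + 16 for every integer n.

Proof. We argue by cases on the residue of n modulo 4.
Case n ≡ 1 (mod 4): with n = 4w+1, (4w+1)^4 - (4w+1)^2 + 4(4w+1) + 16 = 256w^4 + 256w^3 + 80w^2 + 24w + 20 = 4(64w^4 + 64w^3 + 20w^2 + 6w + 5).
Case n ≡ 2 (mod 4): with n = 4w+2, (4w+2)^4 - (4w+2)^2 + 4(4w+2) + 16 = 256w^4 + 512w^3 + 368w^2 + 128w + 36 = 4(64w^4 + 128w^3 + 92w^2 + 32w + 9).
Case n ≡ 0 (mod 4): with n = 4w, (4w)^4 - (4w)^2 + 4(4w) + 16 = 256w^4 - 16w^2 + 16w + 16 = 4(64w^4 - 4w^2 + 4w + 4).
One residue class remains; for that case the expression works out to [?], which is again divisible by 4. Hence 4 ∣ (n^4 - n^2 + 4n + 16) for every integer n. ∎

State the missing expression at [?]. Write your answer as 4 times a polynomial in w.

4(64w^4 + 192w^3 + 212w^2 + 106w + 25)

Only n ≡ 3 (mod 4) is unaccounted for. Put n = 4w+3:
(4w+3)^4 - (4w+3)^2 + 4(4w+3) + 16 expands to 256w^4 + 768w^3 + 848w^2 + 424w + 100,
and factoring out 4 leaves 4(64w^4 + 192w^3 + 212w^2 + 106w + 25).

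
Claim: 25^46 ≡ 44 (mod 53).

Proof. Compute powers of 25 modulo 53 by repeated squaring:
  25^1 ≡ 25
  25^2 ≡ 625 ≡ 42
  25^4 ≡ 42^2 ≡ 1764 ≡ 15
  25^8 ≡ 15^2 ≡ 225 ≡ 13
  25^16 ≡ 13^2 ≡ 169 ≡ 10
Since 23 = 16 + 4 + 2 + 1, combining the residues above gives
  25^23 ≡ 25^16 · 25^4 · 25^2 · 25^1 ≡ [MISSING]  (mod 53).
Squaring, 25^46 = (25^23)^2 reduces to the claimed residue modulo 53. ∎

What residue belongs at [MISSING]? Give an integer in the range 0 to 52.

37

Multiply the listed residues: 10 · 15 · 42 · 25 = 150 → 6300 → 157500.
Reducing modulo 53: 157500 = 2971·53 + 37, so 25^23 ≡ 37.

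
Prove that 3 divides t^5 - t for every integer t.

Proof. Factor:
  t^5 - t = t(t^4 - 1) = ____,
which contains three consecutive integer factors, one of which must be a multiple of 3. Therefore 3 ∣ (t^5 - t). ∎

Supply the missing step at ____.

t^4 - 1 = (t^2 - 1)(t^2 + 1), and t^2 - 1 = (t-1)(t+1).
So t(t^4 - 1) = (t - 1)t(t + 1)(t^2 + 1).

(t - 1)t(t + 1)(t^2 + 1)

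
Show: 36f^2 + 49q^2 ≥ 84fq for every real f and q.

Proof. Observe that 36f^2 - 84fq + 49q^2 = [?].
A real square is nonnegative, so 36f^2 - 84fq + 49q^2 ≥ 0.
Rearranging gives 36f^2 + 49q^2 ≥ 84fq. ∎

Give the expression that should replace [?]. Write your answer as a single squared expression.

36f^2 - 84fq + 49q^2 is a perfect-square trinomial: the outer terms are (6f)^2 and (7q)^2, and the cross term is -2·6f·7q.
So 36f^2 - 84fq + 49q^2 = (6f - 7q)^2 ≥ 0.

(6f - 7q)^2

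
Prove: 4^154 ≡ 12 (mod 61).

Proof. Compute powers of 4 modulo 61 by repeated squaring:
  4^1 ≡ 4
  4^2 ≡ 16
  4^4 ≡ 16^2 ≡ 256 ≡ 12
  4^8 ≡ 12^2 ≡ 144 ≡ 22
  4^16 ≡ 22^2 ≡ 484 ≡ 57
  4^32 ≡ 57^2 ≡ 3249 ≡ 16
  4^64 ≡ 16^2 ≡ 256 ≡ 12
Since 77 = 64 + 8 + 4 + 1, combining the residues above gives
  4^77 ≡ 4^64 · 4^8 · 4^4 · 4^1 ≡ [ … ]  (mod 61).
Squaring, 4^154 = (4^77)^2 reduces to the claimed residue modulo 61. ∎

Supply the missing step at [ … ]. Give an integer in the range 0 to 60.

4^64 · 4^8 · 4^4 · 4^1 ≡ 12 · 22 · 12 · 4 = 12672.
12672 mod 61 = 45, so 4^77 ≡ 45 (mod 61).

45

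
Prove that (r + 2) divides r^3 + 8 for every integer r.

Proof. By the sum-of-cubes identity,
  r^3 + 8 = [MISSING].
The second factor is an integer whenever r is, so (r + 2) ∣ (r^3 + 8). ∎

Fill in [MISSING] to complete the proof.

Polynomial division of r^3 + 8 by r + 2 leaves remainder 0 and quotient r^2 - 2r + 4.
Hence r^3 + 8 = (r + 2)(r^2 - 2r + 4).

(r + 2)(r^2 - 2r + 4)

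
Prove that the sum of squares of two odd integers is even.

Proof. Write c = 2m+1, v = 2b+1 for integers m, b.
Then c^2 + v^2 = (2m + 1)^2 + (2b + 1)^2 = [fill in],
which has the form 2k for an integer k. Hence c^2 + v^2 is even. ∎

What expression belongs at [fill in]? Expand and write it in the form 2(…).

Expanding: (2m + 1)^2 + (2b + 1)^2 = 4b^2 + 4b + 4m^2 + 4m + 2.
Every term is even; pulling out the factor of 2 gives 2(2b^2 + 2b + 2m^2 + 2m + 1).

2(2b^2 + 2b + 2m^2 + 2m + 1)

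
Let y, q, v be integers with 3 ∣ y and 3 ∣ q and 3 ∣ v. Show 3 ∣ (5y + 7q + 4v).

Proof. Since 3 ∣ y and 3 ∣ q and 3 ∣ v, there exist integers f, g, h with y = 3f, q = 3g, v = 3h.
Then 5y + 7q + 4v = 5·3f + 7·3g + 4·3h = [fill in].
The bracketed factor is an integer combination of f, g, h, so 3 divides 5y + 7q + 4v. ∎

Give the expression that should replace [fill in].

Each term has a factor of 3: 5·3f + 7·3g + 4·3h = 3·(5f + 7g + 4h).
Since 5f + 7g + 4h is an integer, 3 ∣ (5y + 7q + 4v).

3(5f + 7g + 4h)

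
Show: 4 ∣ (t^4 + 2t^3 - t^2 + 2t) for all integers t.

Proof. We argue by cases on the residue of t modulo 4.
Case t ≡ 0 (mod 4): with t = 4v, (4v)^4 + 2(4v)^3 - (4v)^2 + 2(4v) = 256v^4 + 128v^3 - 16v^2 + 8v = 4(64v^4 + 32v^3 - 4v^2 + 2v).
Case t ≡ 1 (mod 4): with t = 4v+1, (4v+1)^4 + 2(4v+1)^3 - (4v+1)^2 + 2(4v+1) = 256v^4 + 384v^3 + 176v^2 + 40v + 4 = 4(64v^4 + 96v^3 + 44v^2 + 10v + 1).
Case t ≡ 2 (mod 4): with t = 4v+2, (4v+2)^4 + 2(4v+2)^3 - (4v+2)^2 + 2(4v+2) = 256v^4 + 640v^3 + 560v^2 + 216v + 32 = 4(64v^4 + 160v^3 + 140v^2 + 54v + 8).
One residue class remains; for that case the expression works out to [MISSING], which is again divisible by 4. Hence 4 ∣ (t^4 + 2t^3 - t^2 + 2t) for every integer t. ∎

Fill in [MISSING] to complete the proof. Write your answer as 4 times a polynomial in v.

4(64v^4 + 224v^3 + 284v^2 + 158v + 33)

Only t ≡ 3 (mod 4) is unaccounted for. Put t = 4v+3:
(4v+3)^4 + 2(4v+3)^3 - (4v+3)^2 + 2(4v+3) expands to 256v^4 + 896v^3 + 1136v^2 + 632v + 132,
and factoring out 4 leaves 4(64v^4 + 224v^3 + 284v^2 + 158v + 33).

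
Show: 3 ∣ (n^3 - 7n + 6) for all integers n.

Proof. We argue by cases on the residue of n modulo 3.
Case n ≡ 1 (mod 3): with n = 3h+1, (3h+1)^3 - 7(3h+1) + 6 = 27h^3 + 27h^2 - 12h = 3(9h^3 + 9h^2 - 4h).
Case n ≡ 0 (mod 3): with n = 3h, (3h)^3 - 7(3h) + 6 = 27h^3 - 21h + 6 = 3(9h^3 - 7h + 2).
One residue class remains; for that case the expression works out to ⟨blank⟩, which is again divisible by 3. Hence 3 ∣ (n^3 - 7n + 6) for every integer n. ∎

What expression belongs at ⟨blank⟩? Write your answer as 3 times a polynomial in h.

3(9h^3 + 18h^2 + 5h)

Only n ≡ 2 (mod 3) is unaccounted for. Put n = 3h+2:
(3h+2)^3 - 7(3h+2) + 6 expands to 27h^3 + 54h^2 + 15h,
and factoring out 3 leaves 3(9h^3 + 18h^2 + 5h).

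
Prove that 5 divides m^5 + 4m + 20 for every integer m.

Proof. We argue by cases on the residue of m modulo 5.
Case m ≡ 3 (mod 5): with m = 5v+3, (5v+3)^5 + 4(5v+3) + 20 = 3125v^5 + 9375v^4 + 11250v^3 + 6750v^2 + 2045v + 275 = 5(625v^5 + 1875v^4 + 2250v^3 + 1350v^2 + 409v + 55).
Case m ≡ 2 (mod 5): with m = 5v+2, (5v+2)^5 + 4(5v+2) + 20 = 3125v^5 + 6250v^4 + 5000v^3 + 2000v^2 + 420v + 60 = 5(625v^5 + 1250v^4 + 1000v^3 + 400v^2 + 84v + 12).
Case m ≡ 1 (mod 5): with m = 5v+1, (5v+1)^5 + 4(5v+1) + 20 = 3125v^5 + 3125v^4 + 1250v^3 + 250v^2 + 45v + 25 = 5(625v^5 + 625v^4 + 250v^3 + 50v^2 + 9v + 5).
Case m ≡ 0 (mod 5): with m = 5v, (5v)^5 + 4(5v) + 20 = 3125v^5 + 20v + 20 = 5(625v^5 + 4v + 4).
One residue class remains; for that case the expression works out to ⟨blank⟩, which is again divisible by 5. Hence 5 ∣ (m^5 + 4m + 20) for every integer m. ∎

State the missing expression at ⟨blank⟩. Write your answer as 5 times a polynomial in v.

5(625v^5 + 2500v^4 + 4000v^3 + 3200v^2 + 1284v + 212)

Only m ≡ 4 (mod 5) is unaccounted for. Put m = 5v+4:
(5v+4)^5 + 4(5v+4) + 20 expands to 3125v^5 + 12500v^4 + 20000v^3 + 16000v^2 + 6420v + 1060,
and factoring out 5 leaves 5(625v^5 + 2500v^4 + 4000v^3 + 3200v^2 + 1284v + 212).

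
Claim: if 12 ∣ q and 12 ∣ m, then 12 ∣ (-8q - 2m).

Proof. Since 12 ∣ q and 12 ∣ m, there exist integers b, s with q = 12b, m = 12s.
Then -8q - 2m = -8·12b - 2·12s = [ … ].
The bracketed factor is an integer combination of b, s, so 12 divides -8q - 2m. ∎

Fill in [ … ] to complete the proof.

12(-8b - 2s)

Pull the common 12 out of every term: -8·12b - 2·12s = 12(-8b - 2s).
-8b - 2s is an integer, which exhibits the divisibility.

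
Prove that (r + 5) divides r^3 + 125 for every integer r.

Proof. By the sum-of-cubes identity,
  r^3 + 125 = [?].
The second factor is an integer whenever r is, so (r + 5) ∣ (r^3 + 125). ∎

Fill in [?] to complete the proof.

Polynomial division of r^3 + 125 by r + 5 leaves remainder 0 and quotient r^2 - 5r + 25.
Hence r^3 + 125 = (r + 5)(r^2 - 5r + 25).

(r + 5)(r^2 - 5r + 25)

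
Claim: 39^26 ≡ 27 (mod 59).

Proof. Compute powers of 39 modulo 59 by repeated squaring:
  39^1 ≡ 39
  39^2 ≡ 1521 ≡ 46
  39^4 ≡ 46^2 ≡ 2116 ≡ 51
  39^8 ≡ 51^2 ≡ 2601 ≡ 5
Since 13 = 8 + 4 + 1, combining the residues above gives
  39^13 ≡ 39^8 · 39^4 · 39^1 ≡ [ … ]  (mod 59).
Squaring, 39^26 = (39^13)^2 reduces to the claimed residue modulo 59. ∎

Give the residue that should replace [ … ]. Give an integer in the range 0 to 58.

33

39^8 · 39^4 · 39^1 ≡ 5 · 51 · 39 = 9945.
9945 mod 59 = 33, so 39^13 ≡ 33 (mod 59).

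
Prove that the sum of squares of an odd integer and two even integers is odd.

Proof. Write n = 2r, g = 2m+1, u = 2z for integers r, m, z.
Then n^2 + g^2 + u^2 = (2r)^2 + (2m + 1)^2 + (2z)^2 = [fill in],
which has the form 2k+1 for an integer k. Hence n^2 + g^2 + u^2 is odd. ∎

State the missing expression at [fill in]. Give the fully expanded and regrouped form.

2(2m^2 + 2m + 2r^2 + 2z^2) + 1

(2r)^2 + (2m + 1)^2 + (2z)^2 = 4m^2 + 4m + 4r^2 + 4z^2 + 1
= 2(2m^2 + 2m + 2r^2 + 2z^2) + 1.
Since 2m^2 + 2m + 2r^2 + 2z^2 is an integer, the sum of squares is of the form 2k+1 for an integer k.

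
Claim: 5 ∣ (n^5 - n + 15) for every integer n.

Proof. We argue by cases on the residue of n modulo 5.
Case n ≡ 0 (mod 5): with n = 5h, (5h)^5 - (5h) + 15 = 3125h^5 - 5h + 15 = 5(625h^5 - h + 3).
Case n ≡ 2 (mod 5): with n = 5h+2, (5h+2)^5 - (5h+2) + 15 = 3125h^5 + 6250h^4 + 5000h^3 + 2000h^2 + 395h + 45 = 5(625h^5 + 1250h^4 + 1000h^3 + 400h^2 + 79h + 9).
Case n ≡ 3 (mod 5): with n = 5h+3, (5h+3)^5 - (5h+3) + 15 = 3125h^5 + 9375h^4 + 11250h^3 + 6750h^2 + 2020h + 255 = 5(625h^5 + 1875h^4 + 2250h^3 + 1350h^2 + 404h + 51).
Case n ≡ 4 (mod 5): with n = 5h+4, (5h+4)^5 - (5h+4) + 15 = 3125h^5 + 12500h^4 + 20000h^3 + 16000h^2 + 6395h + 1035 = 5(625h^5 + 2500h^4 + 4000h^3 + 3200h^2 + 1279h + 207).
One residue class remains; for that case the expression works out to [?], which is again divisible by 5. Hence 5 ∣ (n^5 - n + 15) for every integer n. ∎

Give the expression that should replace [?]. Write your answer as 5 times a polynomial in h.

5(625h^5 + 625h^4 + 250h^3 + 50h^2 + 4h + 3)

The residues treated are {0, 2, 3, 4}, so the missing case is n ≡ 1 (mod 5); write n = 5h+1.
Then (5h+1)^5 - (5h+1) + 15 = 3125h^5 + 3125h^4 + 1250h^3 + 250h^2 + 20h + 15 = 5(625h^5 + 625h^4 + 250h^3 + 50h^2 + 4h + 3).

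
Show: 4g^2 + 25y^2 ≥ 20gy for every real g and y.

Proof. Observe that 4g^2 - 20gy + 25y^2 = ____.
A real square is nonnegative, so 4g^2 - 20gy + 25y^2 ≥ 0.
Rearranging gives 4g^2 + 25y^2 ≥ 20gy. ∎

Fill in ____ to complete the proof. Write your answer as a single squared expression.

(2g - 5y)^2

4g^2 - 20gy + 25y^2 is a perfect-square trinomial: the outer terms are (2g)^2 and (5y)^2, and the cross term is -2·2g·5y.
So 4g^2 - 20gy + 25y^2 = (2g - 5y)^2 ≥ 0.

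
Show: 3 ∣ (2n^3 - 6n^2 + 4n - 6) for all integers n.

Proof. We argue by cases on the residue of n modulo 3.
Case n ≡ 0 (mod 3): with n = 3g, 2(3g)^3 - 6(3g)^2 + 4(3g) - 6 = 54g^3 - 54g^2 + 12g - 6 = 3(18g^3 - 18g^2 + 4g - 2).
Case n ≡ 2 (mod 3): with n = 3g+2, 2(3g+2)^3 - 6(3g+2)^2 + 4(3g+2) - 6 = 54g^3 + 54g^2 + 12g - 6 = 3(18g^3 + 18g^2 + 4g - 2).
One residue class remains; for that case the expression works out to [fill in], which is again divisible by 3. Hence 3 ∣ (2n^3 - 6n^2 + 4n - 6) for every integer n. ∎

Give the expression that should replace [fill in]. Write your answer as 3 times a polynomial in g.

Only n ≡ 1 (mod 3) is unaccounted for. Put n = 3g+1:
2(3g+1)^3 - 6(3g+1)^2 + 4(3g+1) - 6 expands to 54g^3 - 6g - 6,
and factoring out 3 leaves 3(18g^3 - 2g - 2).

3(18g^3 - 2g - 2)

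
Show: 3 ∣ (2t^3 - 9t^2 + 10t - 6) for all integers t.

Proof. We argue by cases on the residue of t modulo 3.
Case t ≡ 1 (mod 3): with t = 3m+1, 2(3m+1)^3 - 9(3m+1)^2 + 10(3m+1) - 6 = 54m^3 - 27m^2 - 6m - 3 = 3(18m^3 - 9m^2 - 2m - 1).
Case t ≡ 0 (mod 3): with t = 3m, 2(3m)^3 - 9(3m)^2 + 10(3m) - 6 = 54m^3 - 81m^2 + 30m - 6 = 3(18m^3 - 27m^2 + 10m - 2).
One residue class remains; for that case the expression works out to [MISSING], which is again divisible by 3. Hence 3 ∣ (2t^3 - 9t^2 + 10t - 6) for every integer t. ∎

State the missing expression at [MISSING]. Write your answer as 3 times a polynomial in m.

3(18m^3 + 9m^2 - 2m - 2)

The residues treated are {1, 0}, so the missing case is t ≡ 2 (mod 3); write t = 3m+2.
Then 2(3m+2)^3 - 9(3m+2)^2 + 10(3m+2) - 6 = 54m^3 + 27m^2 - 6m - 6 = 3(18m^3 + 9m^2 - 2m - 2).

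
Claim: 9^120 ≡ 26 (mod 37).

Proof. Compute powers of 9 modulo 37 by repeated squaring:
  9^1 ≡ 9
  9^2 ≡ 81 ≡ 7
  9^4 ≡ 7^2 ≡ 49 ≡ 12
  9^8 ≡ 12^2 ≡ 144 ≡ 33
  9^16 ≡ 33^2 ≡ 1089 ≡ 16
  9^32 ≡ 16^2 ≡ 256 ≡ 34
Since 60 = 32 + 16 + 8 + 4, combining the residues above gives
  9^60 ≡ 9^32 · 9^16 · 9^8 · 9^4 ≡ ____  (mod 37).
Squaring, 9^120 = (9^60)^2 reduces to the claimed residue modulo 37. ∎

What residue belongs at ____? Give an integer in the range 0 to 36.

10

Multiply the listed residues: 34 · 16 · 33 · 12 = 544 → 17952 → 215424.
Reducing modulo 37: 215424 = 5822·37 + 10, so 9^60 ≡ 10.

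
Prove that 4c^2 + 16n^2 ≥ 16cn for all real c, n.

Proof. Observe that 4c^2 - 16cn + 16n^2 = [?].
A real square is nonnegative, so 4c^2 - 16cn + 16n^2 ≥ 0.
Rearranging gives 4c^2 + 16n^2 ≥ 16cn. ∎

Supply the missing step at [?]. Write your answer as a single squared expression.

(2c - 4n)^2

4c^2 - 16cn + 16n^2 is a perfect-square trinomial: the outer terms are (2c)^2 and (4n)^2, and the cross term is -2·2c·4n.
So 4c^2 - 16cn + 16n^2 = (2c - 4n)^2 ≥ 0.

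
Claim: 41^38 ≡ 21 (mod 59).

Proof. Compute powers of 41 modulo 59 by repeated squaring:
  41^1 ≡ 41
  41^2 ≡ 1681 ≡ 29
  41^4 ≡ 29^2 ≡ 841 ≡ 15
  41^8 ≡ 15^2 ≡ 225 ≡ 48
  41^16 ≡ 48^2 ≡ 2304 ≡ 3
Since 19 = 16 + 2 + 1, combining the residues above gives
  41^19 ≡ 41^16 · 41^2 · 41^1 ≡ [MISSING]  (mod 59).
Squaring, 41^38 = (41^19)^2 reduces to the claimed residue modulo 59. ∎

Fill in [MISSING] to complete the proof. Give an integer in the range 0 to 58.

41^16 · 41^2 · 41^1 ≡ 3 · 29 · 41 = 3567.
3567 mod 59 = 27, so 41^19 ≡ 27 (mod 59).

27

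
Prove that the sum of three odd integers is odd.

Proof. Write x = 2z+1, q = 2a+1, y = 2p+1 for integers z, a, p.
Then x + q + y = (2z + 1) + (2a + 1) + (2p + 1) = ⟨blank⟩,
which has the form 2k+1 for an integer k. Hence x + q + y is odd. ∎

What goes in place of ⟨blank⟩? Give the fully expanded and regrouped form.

2(a + p + z + 1) + 1

Expanding: (2z + 1) + (2a + 1) + (2p + 1) = 2a + 2p + 2z + 3.
Every term except the constant is even, so this is 2(a + p + z + 1) + 1,
and a + p + z + 1 ∈ ℤ gives the required form.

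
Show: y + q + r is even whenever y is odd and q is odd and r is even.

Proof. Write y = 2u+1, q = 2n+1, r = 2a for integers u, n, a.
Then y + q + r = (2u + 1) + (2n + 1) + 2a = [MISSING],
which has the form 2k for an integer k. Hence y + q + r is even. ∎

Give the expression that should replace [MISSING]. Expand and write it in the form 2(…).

Expanding: (2u + 1) + (2n + 1) + 2a = 2a + 2n + 2u + 2.
Every term is even; pulling out the factor of 2 gives 2(a + n + u + 1).

2(a + n + u + 1)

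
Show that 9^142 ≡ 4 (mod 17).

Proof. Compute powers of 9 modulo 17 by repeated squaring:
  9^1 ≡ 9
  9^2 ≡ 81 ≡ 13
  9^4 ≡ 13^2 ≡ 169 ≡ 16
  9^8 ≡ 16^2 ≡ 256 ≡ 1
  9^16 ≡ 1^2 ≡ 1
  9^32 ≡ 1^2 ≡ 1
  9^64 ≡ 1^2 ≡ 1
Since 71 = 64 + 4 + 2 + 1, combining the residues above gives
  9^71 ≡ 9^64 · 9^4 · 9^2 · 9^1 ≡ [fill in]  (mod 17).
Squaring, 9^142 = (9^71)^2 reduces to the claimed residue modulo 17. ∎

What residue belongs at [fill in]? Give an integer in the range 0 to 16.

2

9^64 · 9^4 · 9^2 · 9^1 ≡ 1 · 16 · 13 · 9 = 1872.
1872 mod 17 = 2, so 9^71 ≡ 2 (mod 17).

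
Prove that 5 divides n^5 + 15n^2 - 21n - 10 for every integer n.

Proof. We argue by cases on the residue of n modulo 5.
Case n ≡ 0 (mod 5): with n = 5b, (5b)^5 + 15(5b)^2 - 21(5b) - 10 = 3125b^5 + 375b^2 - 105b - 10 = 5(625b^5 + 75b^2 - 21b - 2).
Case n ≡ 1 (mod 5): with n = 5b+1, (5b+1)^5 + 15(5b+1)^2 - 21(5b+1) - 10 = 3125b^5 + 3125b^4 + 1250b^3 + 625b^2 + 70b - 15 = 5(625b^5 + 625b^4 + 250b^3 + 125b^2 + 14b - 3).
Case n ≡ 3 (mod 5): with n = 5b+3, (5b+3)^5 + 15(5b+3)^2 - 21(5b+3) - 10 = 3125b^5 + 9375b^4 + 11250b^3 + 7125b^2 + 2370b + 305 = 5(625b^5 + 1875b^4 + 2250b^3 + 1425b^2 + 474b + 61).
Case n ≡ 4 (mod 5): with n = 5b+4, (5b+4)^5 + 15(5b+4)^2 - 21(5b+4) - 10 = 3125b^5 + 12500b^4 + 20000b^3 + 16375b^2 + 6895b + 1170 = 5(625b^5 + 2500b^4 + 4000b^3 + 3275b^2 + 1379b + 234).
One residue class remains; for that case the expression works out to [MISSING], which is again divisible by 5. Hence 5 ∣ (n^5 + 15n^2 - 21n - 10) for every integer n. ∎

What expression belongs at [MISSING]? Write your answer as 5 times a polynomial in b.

5(625b^5 + 1250b^4 + 1000b^3 + 475b^2 + 119b + 8)

The residues treated are {0, 1, 3, 4}, so the missing case is n ≡ 2 (mod 5); write n = 5b+2.
Then (5b+2)^5 + 15(5b+2)^2 - 21(5b+2) - 10 = 3125b^5 + 6250b^4 + 5000b^3 + 2375b^2 + 595b + 40 = 5(625b^5 + 1250b^4 + 1000b^3 + 475b^2 + 119b + 8).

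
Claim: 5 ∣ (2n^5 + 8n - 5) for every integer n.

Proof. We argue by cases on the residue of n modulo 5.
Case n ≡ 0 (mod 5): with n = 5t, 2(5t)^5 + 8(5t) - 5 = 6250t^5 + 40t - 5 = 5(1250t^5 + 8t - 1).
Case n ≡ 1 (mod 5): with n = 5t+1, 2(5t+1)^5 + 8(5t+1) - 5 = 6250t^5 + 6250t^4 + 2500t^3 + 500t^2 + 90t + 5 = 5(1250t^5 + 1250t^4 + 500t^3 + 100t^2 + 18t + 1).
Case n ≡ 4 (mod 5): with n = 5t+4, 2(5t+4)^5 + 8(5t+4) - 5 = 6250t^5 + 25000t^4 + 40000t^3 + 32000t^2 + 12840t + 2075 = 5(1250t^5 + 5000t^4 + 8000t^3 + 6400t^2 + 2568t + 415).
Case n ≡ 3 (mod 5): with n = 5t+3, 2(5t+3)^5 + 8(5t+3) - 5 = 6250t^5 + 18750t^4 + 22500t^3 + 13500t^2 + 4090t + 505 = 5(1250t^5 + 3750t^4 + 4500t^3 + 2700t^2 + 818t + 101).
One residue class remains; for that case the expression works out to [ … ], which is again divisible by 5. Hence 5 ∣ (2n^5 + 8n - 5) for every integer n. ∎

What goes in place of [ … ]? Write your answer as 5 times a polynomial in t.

The residues treated are {0, 1, 4, 3}, so the missing case is n ≡ 2 (mod 5); write n = 5t+2.
Then 2(5t+2)^5 + 8(5t+2) - 5 = 6250t^5 + 12500t^4 + 10000t^3 + 4000t^2 + 840t + 75 = 5(1250t^5 + 2500t^4 + 2000t^3 + 800t^2 + 168t + 15).

5(1250t^5 + 2500t^4 + 2000t^3 + 800t^2 + 168t + 15)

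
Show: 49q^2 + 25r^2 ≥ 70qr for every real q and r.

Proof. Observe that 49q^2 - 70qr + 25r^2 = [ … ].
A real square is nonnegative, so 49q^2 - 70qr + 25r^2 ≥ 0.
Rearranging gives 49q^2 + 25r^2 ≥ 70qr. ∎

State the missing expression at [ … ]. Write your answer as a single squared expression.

49q^2 - 70qr + 25r^2 is a perfect-square trinomial: the outer terms are (7q)^2 and (5r)^2, and the cross term is -2·7q·5r.
So 49q^2 - 70qr + 25r^2 = (7q - 5r)^2 ≥ 0.

(7q - 5r)^2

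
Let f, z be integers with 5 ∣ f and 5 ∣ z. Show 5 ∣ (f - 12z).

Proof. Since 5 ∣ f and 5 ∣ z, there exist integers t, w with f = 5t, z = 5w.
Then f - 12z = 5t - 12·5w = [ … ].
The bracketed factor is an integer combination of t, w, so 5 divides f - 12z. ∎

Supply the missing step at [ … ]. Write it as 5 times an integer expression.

Pull the common 5 out of every term: 5t - 12·5w = 5(t - 12w).
t - 12w is an integer, which exhibits the divisibility.

5(t - 12w)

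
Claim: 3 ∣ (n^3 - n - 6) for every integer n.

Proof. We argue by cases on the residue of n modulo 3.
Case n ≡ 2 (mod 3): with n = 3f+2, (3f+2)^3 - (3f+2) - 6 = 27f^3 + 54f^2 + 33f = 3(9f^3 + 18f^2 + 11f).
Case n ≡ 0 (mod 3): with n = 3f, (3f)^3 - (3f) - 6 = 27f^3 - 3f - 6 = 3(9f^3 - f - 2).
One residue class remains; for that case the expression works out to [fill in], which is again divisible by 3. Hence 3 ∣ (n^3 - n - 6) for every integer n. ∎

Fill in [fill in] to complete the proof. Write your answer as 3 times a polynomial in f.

Only n ≡ 1 (mod 3) is unaccounted for. Put n = 3f+1:
(3f+1)^3 - (3f+1) - 6 expands to 27f^3 + 27f^2 + 6f - 6,
and factoring out 3 leaves 3(9f^3 + 9f^2 + 2f - 2).

3(9f^3 + 9f^2 + 2f - 2)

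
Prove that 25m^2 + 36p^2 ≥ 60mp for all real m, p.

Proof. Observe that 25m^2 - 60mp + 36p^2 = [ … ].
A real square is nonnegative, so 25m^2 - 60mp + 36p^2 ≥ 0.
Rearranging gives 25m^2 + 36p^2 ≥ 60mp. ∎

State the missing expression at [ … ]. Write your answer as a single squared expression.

(5m - 6p)^2

The leading and trailing coefficients are 5^2 and 6^2, and 60 = 2·5·6, so the trinomial is (5m - 6p)^2.
Hence 25m^2 - 60mp + 36p^2 ≥ 0.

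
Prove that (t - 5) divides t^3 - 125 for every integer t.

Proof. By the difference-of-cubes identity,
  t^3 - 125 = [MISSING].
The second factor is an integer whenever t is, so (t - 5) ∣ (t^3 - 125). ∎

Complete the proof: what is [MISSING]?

Polynomial division of t^3 - 125 by t - 5 leaves remainder 0 and quotient t^2 + 5t + 25.
Hence t^3 - 125 = (t - 5)(t^2 + 5t + 25).

(t - 5)(t^2 + 5t + 25)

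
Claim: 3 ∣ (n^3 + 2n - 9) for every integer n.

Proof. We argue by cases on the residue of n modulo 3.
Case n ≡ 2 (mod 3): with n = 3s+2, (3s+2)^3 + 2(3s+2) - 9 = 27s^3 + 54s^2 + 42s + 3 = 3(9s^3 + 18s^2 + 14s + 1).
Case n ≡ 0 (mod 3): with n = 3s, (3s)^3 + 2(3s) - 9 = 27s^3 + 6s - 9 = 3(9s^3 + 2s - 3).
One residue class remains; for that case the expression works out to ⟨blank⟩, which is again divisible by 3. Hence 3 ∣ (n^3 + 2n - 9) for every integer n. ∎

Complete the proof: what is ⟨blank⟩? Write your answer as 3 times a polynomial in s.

3(9s^3 + 9s^2 + 5s - 2)

The residues treated are {2, 0}, so the missing case is n ≡ 1 (mod 3); write n = 3s+1.
Then (3s+1)^3 + 2(3s+1) - 9 = 27s^3 + 27s^2 + 15s - 6 = 3(9s^3 + 9s^2 + 5s - 2).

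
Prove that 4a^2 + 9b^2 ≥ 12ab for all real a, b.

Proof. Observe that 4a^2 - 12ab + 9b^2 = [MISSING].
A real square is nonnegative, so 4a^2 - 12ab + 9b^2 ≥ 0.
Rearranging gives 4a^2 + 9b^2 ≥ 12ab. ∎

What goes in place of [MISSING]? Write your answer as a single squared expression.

4a^2 - 12ab + 9b^2 is a perfect-square trinomial: the outer terms are (2a)^2 and (3b)^2, and the cross term is -2·2a·3b.
So 4a^2 - 12ab + 9b^2 = (2a - 3b)^2 ≥ 0.

(2a - 3b)^2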